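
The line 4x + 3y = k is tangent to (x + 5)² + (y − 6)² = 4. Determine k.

For a tangent, require d(centre, line) = r = 2.
|4·(−5) + 3·6 − k| / √25 = 2
|k − (−2)| = 2·5, so k = 8 or k = −12.

k = −12 or k = 8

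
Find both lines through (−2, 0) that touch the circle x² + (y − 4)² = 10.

3x + y = −6 and x − 3y = −2

Let a tangent through (−2, 0) have slope m. Its distance from (0, 4) must equal √10:
[m·(2) − (4)]² = 10(m² + 1)
3m² + 8m − 3 = 0, so m = −3 or m = 1/3.
Through (−2, 0) these give 3x + y = −6 and x − 3y = −2.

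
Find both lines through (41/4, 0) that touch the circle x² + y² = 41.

Let a tangent through (41/4, 0) have slope m. Its distance from (0, 0) must equal √41:
[m·(−41/4) − (0)]² = 41(m² + 1)
25m² − 16 = 0, so m = 4/5 or m = −4/5.
With m = 4/5: 4x − 5y = 41. With m = −4/5: 4x + 5y = 41.

4x − 5y = 41 and 4x + 5y = 41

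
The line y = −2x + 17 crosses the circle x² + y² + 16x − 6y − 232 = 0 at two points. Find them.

(−1, 19) and (9, −1)

Substitute y = −2x + 17:
5x² − 40x − 45 = 0  ⟹  x² − 8x − 9 = 0
x = 9 or x = −1, giving (9, −1) and (−1, 19).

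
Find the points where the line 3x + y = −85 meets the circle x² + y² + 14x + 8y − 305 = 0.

Express y = −3x − 85 and substitute into the circle:
10x² + 500x + 6240 = 0  ⟹  x² + 50x + 624 = 0
x = −24 or x = −26, giving (−24, −13) and (−26, −7).

(−26, −7) and (−24, −13)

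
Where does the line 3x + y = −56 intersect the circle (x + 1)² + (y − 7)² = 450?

(−22, 10) and (−16, −8)

Substitute y = −3x − 56:
10x² + 380x + 3520 = 0  ⟹  x² + 38x + 352 = 0
x = −16 or x = −22, giving (−16, −8) and (−22, 10).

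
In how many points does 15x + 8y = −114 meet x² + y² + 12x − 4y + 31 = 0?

Substituting the line into the circle gives 289x² + 4668x + 18628 = 0.
Δ = 21790224 − 21533968 = 256256.
Two real roots: the line is a secant.

2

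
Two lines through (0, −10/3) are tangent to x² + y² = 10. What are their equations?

A line y − (−10/3) = m(x − (0)) is tangent when its distance from (0, 0) is √10:
[m·(0) − (10/3)]² = 10(m² + 1)
9m² − 1 = 0, so m = −1/3 or m = 1/3.
With m = −1/3: x + 3y = −10. With m = 1/3: x − 3y = 10.

x + 3y = −10 and x − 3y = 10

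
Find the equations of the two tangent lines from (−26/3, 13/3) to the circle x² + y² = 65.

4x − 7y = −65 and 8x + y = −65

Write the tangent as mx − y + (13/3 − m·(−26/3)) = 0 and set its distance from the centre to √65:
[m·(26/3) − (−13/3)]² = 65(m² + 1)
7m² + 52m − 32 = 0, so m = 4/7 or m = −8.
Through (−26/3, 13/3) these give 4x − 7y = −65 and 8x + y = −65.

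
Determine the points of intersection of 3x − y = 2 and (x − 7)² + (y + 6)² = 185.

(−4, −14) and (3, 7)

Substitute y = 3x − 2:
10x² + 10x − 120 = 0  ⟹  x² + x − 12 = 0
x = 3 or x = −4, giving (3, 7) and (−4, −14).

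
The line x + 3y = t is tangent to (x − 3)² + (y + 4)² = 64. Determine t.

t = −9 ± 8√10

For a tangent, require d(centre, line) = r = 8.
|1·3 + 3·(−4) − t| / √10 = 8
|t − (−9)| = 8√10.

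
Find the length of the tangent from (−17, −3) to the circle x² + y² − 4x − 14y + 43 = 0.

√451

Centre (2, 7), r² = 10. |PO|² = (−19)² + (−10)² = 461.
Power of the point: PT² = |PO|² − r² = 451, so PT = √451.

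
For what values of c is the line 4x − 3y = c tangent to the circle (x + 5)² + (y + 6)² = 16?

c = −22 or c = 18

The line touches the circle iff its distance from (−5, −6) is 4:
|4·(−5) − 3·(−6) − c| / √25 = 4
|c − (−2)| = 4·5, so c = 18 or c = −22.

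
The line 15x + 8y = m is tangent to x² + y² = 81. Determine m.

The line touches the circle iff its distance from (0, 0) is 9:
|15·0 + 8·0 − m| / √289 = 9
|m| = 9·17, so m = 153 or m = −153.

m = −153 or m = 153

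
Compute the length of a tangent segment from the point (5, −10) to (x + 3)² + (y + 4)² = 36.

The centre is (−3, −4) and r = 6. The square of the distance from P to the centre is 64 + 36 = 100.
The tangent meets the radius at right angles, so tangent² = |PO|² − r² = 100 − 36 = 64.

8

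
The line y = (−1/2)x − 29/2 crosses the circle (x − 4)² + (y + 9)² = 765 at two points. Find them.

Substitute y = (−29 − x)/2:
5x² − 10x − 2875 = 0  ⟹  x² − 2x − 575 = 0
x = 25 or x = −23, giving (25, −27) and (−23, −3).

(−23, −3) and (25, −27)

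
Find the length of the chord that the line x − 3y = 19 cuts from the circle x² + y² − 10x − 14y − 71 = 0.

3√10

From the line, y = (−19 + x)/3. Substituting:
10x² − 170x + 520 = 0  ⟹  x² − 17x + 52 = 0
x = 13 or x = 4, giving (13, −2) and (4, −5).
Chord length = distance between (13, −2) and (4, −5) = √90 = 3√10.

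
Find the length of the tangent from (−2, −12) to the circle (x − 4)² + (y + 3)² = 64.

√53

The centre is (4, −3) and r = 8. The square of the distance from P to the centre is 36 + 81 = 117.
By the tangent–radius right angle, tangent length = √(|PO|² − r²) = √53.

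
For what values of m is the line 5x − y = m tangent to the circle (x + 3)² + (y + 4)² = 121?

The line touches the circle iff its distance from (−3, −4) is 11:
|5·(−3) − 1·(−4) − m| / √26 = 11
|m − (−11)| = 11√26.

m = −11 ± 11√26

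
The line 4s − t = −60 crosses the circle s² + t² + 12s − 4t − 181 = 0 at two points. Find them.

(−17, −8) and (−11, 16)

Express t = 4s + 60 and substitute into the circle:
17s² + 476s + 3179 = 0  ⟹  s² + 28s + 187 = 0
s = −11 or s = −17, giving (−11, 16) and (−17, −8).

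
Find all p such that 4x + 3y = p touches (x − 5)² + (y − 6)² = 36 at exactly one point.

The line touches the circle iff its distance from (5, 6) is 6:
|4·5 + 3·6 − p| / √25 = 6
|p − (38)| = 6·5, so p = 68 or p = 8.

p = 8 or p = 68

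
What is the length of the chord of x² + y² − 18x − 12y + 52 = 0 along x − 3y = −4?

From the line, y = (4 + x)/3. Substituting:
10x² − 190x + 340 = 0  ⟹  x² − 19x + 34 = 0
x = 17 or x = 2, giving (17, 7) and (2, 2).
Chord length = distance between (17, 7) and (2, 2) = √250 = 5√10.

5√10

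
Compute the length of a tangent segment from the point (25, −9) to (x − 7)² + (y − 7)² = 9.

With centre O = (7, 7), |OP|² = 580 and r² = 9.
By the tangent–radius right angle, tangent length = √(|PO|² − r²) = √571.

√571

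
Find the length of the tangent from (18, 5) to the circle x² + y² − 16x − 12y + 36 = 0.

√37

The centre is (8, 6) and r = 8. The square of the distance from P to the centre is 100 + 1 = 101.
The tangent meets the radius at right angles, so tangent² = |PO|² − r² = 101 − 64 = 37.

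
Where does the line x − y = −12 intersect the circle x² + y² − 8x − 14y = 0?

Express y = x + 12 and substitute into the circle:
2x² + 2x − 24 = 0  ⟹  x² + x − 12 = 0
x = 3 or x = −4, giving (3, 15) and (−4, 8).

(−4, 8) and (3, 15)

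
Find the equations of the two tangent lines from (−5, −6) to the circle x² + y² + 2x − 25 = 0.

Write the tangent as mx − y + (−6 − m·(−5)) = 0 and set its distance from the centre to √26:
[m·(4) − (6)]² = 26(m² + 1)
5m² + 24m − 5 = 0, so m = 1/5 or m = −5.
Through (−5, −6) these give x − 5y = 25 and 5x + y = −31.

x − 5y = 25 and 5x + y = −31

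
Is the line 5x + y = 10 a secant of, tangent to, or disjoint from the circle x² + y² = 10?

d² = (5·0 + 1·0 − (10))²/26 = 50/13; r² = 10.
Since d² < r², the line cuts the circle twice.

secant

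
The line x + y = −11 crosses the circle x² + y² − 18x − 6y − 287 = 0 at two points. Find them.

(−10, −1) and (5, −16)

Express y = −x − 11 and substitute into the circle:
2x² + 10x − 100 = 0  ⟹  x² + 5x − 50 = 0
x = 5 or x = −10, giving (5, −16) and (−10, −1).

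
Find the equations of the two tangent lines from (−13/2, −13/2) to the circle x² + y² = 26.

Write the tangent as mx − y + (−13/2 − m·(−13/2)) = 0 and set its distance from the centre to √26:
(13/2m − (13/2))² = 26(m² + 1)
5m² − 26m + 5 = 0, so m = 1/5 or m = 5.
Through (−13/2, −13/2) these give x − 5y = 26 and 5x − y = −26.

x − 5y = 26 and 5x − y = −26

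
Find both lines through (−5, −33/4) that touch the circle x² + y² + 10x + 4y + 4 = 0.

Write the tangent as mx − y + (−33/4 − m·(−5)) = 0 and set its distance from the centre to 5:
[m·(0) − (25/4)]² = 25(m² + 1)
16m² − 9 = 0, so m = 3/4 or m = −3/4.
With m = 3/4: 3x − 4y = 18. With m = −3/4: 3x + 4y = −48.

3x − 4y = 18 and 3x + 4y = −48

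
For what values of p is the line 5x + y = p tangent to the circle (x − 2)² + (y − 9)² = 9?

Tangency holds when the distance from the centre (2, 9) to the line equals the radius 3:
|5·2 + 1·9 − p| / √26 = 3
|p − (19)| = 3√26.

p = 19 ± 3√26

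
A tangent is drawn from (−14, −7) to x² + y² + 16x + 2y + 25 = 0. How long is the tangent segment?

4√2

With centre O = (−8, −1), |OP|² = 72 and r² = 40.
Power of the point: PT² = |PO|² − r² = 32, so PT = 4√2.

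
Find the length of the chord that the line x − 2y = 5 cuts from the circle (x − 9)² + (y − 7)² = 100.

The distance from (9, 7) to the line is 10/√5, and r² = 100.
Chord = 2√(r² − d²) = 2·√(80) = 8√5.

8√5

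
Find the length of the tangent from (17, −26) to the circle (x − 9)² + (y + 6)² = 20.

2√111

The centre is (9, −6) and r = 2√5. The square of the distance from P to the centre is 64 + 400 = 464.
By the tangent–radius right angle, tangent length = √(|PO|² − r²) = √444 = 2√111.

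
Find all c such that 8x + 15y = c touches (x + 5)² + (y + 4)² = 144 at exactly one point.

Tangency holds when the distance from the centre (−5, −4) to the line equals the radius 12:
|8·(−5) + 15·(−4) − c| / √289 = 12
|c − (−100)| = 12·17, so c = 104 or c = −304.

c = −304 or c = 104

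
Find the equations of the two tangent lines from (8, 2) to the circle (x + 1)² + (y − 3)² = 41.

4x − 5y = 22 and 5x + 4y = 48

Write the tangent as mx − y + (2 − m·(8)) = 0 and set its distance from the centre to √41:
(−9m − (1))² = 41(m² + 1)
20m² + 9m − 20 = 0, so m = 4/5 or m = −5/4.
Through (8, 2) these give 4x − 5y = 22 and 5x + 4y = 48.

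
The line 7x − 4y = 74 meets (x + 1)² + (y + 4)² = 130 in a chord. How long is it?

The distance from (−1, −4) to the line is 65/√65, and r² = 130.
Chord = 2√(r² − d²) = 2·√(65) = 2√65.

2√65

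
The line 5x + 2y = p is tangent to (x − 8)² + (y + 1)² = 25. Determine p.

p = 38 ± 5√29

The line touches the circle iff its distance from (8, −1) is 5:
|5·8 + 2·(−1) − p| / √29 = 5
|p − (38)| = 5√29.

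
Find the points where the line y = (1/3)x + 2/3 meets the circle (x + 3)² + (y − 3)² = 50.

(−8, −2) and (4, 2)

Express y = (2 + x)/3 and substitute into the circle:
10x² + 40x − 320 = 0  ⟹  x² + 4x − 32 = 0
x = 4 or x = −8, giving (4, 2) and (−8, −2).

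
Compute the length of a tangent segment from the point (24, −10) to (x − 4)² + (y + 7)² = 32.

√377

The centre is (4, −7) and r = 4√2. The square of the distance from P to the centre is 400 + 9 = 409.
Power of the point: PT² = |PO|² − r² = 377, so PT = √377.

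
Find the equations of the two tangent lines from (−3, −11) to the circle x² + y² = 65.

Write the tangent as mx − y + (−11 − m·(−3)) = 0 and set its distance from the centre to √65:
[m·(3) − (11)]² = 65(m² + 1)
28m² + 33m − 28 = 0, so m = −7/4 or m = 4/7.
Through (−3, −11) these give 7x + 4y = −65 and 4x − 7y = 65.

7x + 4y = −65 and 4x − 7y = 65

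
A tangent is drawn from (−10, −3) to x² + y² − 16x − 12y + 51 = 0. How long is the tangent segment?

With centre O = (8, 6), |OP|² = 405 and r² = 49.
The tangent meets the radius at right angles, so tangent² = |PO|² − r² = 405 − 49 = 356.

2√89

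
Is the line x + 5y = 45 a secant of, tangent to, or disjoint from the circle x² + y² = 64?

Substituting the line into the circle gives 26x² − 90x + 425 = 0.
Δ = 8100 − 44200 = −36100.
No real roots: the line does not meet the circle.

disjoint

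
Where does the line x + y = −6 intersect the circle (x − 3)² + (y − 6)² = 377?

(−16, 10) and (7, −13)

Express y = −x − 6 and substitute into the circle:
2x² + 18x − 224 = 0  ⟹  x² + 9x − 112 = 0
x = 7 or x = −16, giving (7, −13) and (−16, 10).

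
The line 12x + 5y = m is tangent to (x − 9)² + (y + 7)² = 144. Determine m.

m = −83 or m = 229

Tangency holds when the distance from the centre (9, −7) to the line equals the radius 12:
|12·9 + 5·(−7) − m| / √169 = 12
|m − (73)| = 12·13, so m = 229 or m = −83.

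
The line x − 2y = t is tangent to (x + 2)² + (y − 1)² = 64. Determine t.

The line touches the circle iff its distance from (−2, 1) is 8:
|1·(−2) − 2·1 − t| / √5 = 8
|t − (−4)| = 8√5.

t = −4 ± 8√5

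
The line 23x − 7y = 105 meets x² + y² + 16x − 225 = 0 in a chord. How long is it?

The distance from (−8, 0) to the line is 289/√578, and r² = 289.
Chord = 2√(r² − d²) = 2·√(289/2) = 17√2.

17√2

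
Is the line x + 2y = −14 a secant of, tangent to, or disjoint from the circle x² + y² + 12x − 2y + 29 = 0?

Centre (−6, 1), r² = 8. Distance² from centre to line = (10)²/5 = 20.
Since d² > r², the line lies outside the circle.

disjoint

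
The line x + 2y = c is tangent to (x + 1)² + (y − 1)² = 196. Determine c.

Tangency holds when the distance from the centre (−1, 1) to the line equals the radius 14:
|1·(−1) + 2·1 − c| / √5 = 14
|c − (1)| = 14√5.

c = 1 ± 14√5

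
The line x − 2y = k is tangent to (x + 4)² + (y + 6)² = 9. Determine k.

k = 8 ± 3√5

For a tangent, require d(centre, line) = r = 3.
|1·(−4) − 2·(−6) − k| / √5 = 3
|k − (8)| = 3√5.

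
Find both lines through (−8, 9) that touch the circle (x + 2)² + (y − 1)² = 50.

A line y − (9) = m(x − (−8)) is tangent when its distance from (−2, 1) is 5√2:
[m·(6) − (−8)]² = 50(m² + 1)
7m² − 48m − 7 = 0, so m = −1/7 or m = 7.
With m = −1/7: x + 7y = 55. With m = 7: 7x − y = −65.

x + 7y = 55 and 7x − y = −65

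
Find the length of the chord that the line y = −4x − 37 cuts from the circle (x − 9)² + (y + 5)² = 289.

2√17

From the line, y = −4x − 37. Substituting:
17x² + 238x + 816 = 0  ⟹  x² + 14x + 48 = 0
x = −6 or x = −8, giving (−6, −13) and (−8, −5).
|(−6, −13) − (−8, −5)| = √((2)² + (−8)²) = 2√17.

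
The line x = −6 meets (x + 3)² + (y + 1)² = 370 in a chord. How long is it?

The line gives x = −6. Substituting into the circle:
y² + 2y − 360 = 0
y = 18 or y = −20, giving (−6, 18) and (−6, −20).
Chord length = distance between (−6, 18) and (−6, −20) = √1444 = 38.

38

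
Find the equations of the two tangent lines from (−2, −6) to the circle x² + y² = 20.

A line y − (−6) = m(x − (−2)) is tangent when its distance from (0, 0) is 2√5:
[m·(2) − (6)]² = 20(m² + 1)
2m² + 3m − 2 = 0, so m = −2 or m = 1/2.
With m = −2: 2x + y = −10. With m = 1/2: x − 2y = 10.

2x + y = −10 and x − 2y = 10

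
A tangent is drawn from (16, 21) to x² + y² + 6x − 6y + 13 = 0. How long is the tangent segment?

2√170

With centre O = (−3, 3), |OP|² = 685 and r² = 5.
The tangent meets the radius at right angles, so tangent² = |PO|² − r² = 685 − 5 = 680.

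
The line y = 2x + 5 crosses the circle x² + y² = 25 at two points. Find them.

Express y = 2x + 5 and substitute into the circle:
5x² + 20x = 0  ⟹  x² + 4x = 0
x = 0 or x = −4, giving (0, 5) and (−4, −3).

(−4, −3) and (0, 5)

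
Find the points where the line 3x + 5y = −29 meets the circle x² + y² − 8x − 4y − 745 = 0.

Substitute y = (−29 − 3x)/5:
34x² + 34x − 17204 = 0  ⟹  x² + x − 506 = 0
x = 22 or x = −23, giving (22, −19) and (−23, 8).

(−23, 8) and (22, −19)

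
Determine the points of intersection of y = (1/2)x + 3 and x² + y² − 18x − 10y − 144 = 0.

(−6, 0) and (22, 14)

Substitute y = (6 + x)/2:
5x² − 80x − 660 = 0  ⟹  x² − 16x − 132 = 0
x = 22 or x = −6, giving (22, 14) and (−6, 0).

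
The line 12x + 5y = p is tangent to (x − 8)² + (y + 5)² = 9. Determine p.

Tangency holds when the distance from the centre (8, −5) to the line equals the radius 3:
|12·8 + 5·(−5) − p| / √169 = 3
|p − (71)| = 3·13, so p = 110 or p = 32.

p = 32 or p = 110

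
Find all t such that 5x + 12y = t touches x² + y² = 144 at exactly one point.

t = −156 or t = 156

Tangency holds when the distance from the centre (0, 0) to the line equals the radius 12:
|5·0 + 12·0 − t| / √169 = 12
|t| = 12·13, so t = 156 or t = −156.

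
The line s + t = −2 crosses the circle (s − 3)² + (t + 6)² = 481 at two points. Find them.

From the line, t = −s − 2. Substituting:
2s² − 14s − 456 = 0  ⟹  s² − 7s − 228 = 0
s = 19 or s = −12, giving (19, −21) and (−12, 10).

(−12, 10) and (19, −21)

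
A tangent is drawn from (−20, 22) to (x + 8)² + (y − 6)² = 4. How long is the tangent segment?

With centre O = (−8, 6), |OP|² = 400 and r² = 4.
By the tangent–radius right angle, tangent length = √(|PO|² − r²) = √396 = 6√11.

6√11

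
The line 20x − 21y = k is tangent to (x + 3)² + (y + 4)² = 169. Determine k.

k = −353 or k = 401

For a tangent, require d(centre, line) = r = 13.
|20·(−3) − 21·(−4) − k| / √841 = 13
|k − (24)| = 13·29, so k = 401 or k = −353.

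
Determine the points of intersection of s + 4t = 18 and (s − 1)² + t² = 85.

From the line, t = (18 − s)/4. Substituting:
17s² − 68s − 1020 = 0  ⟹  s² − 4s − 60 = 0
s = 10 or s = −6, giving (10, 2) and (−6, 6).

(−6, 6) and (10, 2)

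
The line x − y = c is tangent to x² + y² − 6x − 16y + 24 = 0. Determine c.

Tangency holds when the distance from the centre (3, 8) to the line equals the radius 7:
|1·3 − 1·8 − c| / √2 = 7
|c − (−5)| = 7√2.

c = −5 ± 7√2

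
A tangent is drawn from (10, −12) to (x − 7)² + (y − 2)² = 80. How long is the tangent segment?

5√5

With centre O = (7, 2), |OP|² = 205 and r² = 80.
Power of the point: PT² = |PO|² − r² = 125, so PT = 5√5.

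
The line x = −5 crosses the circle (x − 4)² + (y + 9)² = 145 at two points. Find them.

The line gives x = −5. Substituting into the circle:
y² + 18y + 17 = 0
y = −1 or y = −17, giving (−5, −1) and (−5, −17).

(−5, −17) and (−5, −1)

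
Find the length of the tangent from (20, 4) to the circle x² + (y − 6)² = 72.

With centre O = (0, 6), |OP|² = 404 and r² = 72.
The tangent meets the radius at right angles, so tangent² = |PO|² − r² = 404 − 72 = 332.

2√83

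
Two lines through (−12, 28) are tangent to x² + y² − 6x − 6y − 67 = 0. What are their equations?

Write the tangent as mx − y + (28 − m·(−12)) = 0 and set its distance from the centre to √85:
[m·(15) − (−25)]² = 85(m² + 1)
14m² + 75m + 54 = 0, so m = −6/7 or m = −9/2.
With m = −6/7: 6x + 7y = 124. With m = −9/2: 9x + 2y = −52.

6x + 7y = 124 and 9x + 2y = −52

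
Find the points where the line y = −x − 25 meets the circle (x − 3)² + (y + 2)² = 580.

From the line, y = −x − 25. Substituting:
2x² + 40x − 42 = 0  ⟹  x² + 20x − 21 = 0
x = 1 or x = −21, giving (1, −26) and (−21, −4).

(−21, −4) and (1, −26)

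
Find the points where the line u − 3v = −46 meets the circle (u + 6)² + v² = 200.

(−16, 10) and (−4, 14)

Substitute v = (46 + u)/3:
10u² + 200u + 640 = 0  ⟹  u² + 20u + 64 = 0
u = −4 or u = −16, giving (−4, 14) and (−16, 10).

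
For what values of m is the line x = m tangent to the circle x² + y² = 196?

The line touches the circle iff its distance from (0, 0) is 14:
|1·0 + 0·0 − m| / √1 = 14
|m| = 14, so m = 14 or m = −14.

m = −14 or m = 14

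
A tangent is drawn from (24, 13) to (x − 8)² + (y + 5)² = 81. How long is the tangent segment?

√499

Centre (8, −5), r² = 81. |PO|² = (16)² + (18)² = 580.
By the tangent–radius right angle, tangent length = √(|PO|² − r²) = √499.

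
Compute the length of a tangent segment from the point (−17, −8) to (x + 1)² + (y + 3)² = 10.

Centre (−1, −3), r² = 10. |PO|² = (−16)² + (−5)² = 281.
The tangent meets the radius at right angles, so tangent² = |PO|² − r² = 281 − 10 = 271.

√271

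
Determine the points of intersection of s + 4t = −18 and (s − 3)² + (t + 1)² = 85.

Substitute t = (−18 − s)/4:
17s² − 68s − 1020 = 0  ⟹  s² − 4s − 60 = 0
s = 10 or s = −6, giving (10, −7) and (−6, −3).

(−6, −3) and (10, −7)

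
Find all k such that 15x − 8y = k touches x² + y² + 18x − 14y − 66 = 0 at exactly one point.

For a tangent, require d(centre, line) = r = 14.
|15·(−9) − 8·7 − k| / √289 = 14
|k − (−191)| = 14·17, so k = 47 or k = −429.

k = −429 or k = 47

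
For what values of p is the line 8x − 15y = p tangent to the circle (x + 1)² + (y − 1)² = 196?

p = −261 or p = 215

For a tangent, require d(centre, line) = r = 14.
|8·(−1) − 15·1 − p| / √289 = 14
|p − (−23)| = 14·17, so p = 215 or p = −261.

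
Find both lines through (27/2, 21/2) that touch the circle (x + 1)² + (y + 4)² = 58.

7x − 3y = 63 and 3x − 7y = −33

Let a tangent through (27/2, 21/2) have slope m. Its distance from (−1, −4) must equal √58:
(−29/2m − (−29/2))² = 58(m² + 1)
21m² − 58m + 21 = 0, so m = 7/3 or m = 3/7.
Through (27/2, 21/2) these give 7x − 3y = 63 and 3x − 7y = −33.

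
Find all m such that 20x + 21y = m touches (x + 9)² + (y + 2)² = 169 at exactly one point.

For a tangent, require d(centre, line) = r = 13.
|20·(−9) + 21·(−2) − m| / √841 = 13
|m − (−222)| = 13·29, so m = 155 or m = −599.

m = −599 or m = 155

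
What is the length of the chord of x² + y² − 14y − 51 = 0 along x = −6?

16

Centre (0, 7), r² = 100. Perpendicular distance d from centre to line = |6| / √1 = 6.
Chord = 2√(r² − d²) = 2·√(64) = 16.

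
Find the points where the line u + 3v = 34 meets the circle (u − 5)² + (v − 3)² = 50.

Substitute v = (34 − u)/3:
10u² − 140u + 400 = 0  ⟹  u² − 14u + 40 = 0
u = 10 or u = 4, giving (10, 8) and (4, 10).

(4, 10) and (10, 8)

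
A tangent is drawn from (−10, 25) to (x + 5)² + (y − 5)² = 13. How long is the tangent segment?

2√103

Centre (−5, 5), r² = 13. |PO|² = (−5)² + (20)² = 425.
The tangent meets the radius at right angles, so tangent² = |PO|² − r² = 425 − 13 = 412.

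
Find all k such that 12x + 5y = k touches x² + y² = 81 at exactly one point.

Tangency holds when the distance from the centre (0, 0) to the line equals the radius 9:
|12·0 + 5·0 − k| / √169 = 9
|k| = 9·13, so k = 117 or k = −117.

k = −117 or k = 117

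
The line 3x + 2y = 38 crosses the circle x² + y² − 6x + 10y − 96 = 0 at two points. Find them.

From the line, y = (38 − 3x)/2. Substituting:
13x² − 312x + 1820 = 0  ⟹  x² − 24x + 140 = 0
x = 14 or x = 10, giving (14, −2) and (10, 4).

(10, 4) and (14, −2)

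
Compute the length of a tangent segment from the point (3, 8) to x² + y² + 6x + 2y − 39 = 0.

Centre (−3, −1), r² = 49. |PO|² = (6)² + (9)² = 117.
By the tangent–radius right angle, tangent length = √(|PO|² − r²) = √68 = 2√17.

2√17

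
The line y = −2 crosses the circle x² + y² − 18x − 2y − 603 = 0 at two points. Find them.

Express y = −2 and substitute into the circle:
x² − 18x − 595 = 0
x = 35 or x = −17, giving (35, −2) and (−17, −2).

(−17, −2) and (35, −2)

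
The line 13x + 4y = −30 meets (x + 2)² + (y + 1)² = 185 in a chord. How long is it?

2√185

The distance from (−2, −1) to the line is 0/√185, and r² = 185.
Chord = 2√(r² − d²) = 2·√(185) = 2√185.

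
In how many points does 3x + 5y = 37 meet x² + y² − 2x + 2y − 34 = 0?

0

Centre (1, −1), r² = 36. Distance² from centre to line = (−39)²/34 = 1521/34.
Since d² > r², the line lies outside the circle.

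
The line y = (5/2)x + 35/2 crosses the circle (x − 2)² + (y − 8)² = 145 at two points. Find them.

From the line, y = (35 + 5x)/2. Substituting:
29x² + 174x − 203 = 0  ⟹  x² + 6x − 7 = 0
x = 1 or x = −7, giving (1, 20) and (−7, 0).

(−7, 0) and (1, 20)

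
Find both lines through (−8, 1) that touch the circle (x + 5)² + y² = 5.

2x + y = −15 and x − 2y = −10

Write the tangent as mx − y + (1 − m·(−8)) = 0 and set its distance from the centre to √5:
(3m − (−1))² = 5(m² + 1)
2m² + 3m − 2 = 0, so m = −2 or m = 1/2.
Through (−8, 1) these give 2x + y = −15 and x − 2y = −10.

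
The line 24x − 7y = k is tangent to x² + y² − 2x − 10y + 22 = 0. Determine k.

k = −61 or k = 39

Tangency holds when the distance from the centre (1, 5) to the line equals the radius 2:
|24·1 − 7·5 − k| / √625 = 2
|k − (−11)| = 2·25, so k = 39 or k = −61.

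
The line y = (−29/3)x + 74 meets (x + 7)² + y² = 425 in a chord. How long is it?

Substitute y = (222 − 29x)/3:
850x² − 12750x + 45900 = 0  ⟹  x² − 15x + 54 = 0
x = 9 or x = 6, giving (9, −13) and (6, 16).
|(9, −13) − (6, 16)| = √((3)² + (−29)²) = 5√34.

5√34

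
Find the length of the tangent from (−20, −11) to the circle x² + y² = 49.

The centre is (0, 0) and r = 7. The square of the distance from P to the centre is 400 + 121 = 521.
By the tangent–radius right angle, tangent length = √(|PO|² − r²) = √472 = 2√118.

2√118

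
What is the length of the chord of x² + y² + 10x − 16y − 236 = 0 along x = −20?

The line gives x = −20. Substituting into the circle:
y² − 16y − 36 = 0
y = 18 or y = −2, giving (−20, 18) and (−20, −2).
Chord length = distance between (−20, 18) and (−20, −2) = √400 = 20.

20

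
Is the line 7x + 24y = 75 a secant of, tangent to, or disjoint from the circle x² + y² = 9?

Substituting the line into the circle gives 625x² − 1050x + 441 = 0.
Discriminant = (−1050)² − 4·625·(441) = 0.
A repeated root: the line is tangent.

tangent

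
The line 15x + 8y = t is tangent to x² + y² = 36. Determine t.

t = −102 or t = 102

The line touches the circle iff its distance from (0, 0) is 6:
|15·0 + 8·0 − t| / √289 = 6
|t| = 6·17, so t = 102 or t = −102.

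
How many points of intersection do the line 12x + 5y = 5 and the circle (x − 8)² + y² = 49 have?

1

Substituting the line into the circle gives 169x² − 520x + 400 = 0.
Discriminant = (−520)² − 4·169·(400) = 0.
A repeated root: the line is tangent.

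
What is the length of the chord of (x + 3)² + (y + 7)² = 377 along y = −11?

From the line, y = −11. Substituting:
x² + 6x − 352 = 0
x = 16 or x = −22, giving (16, −11) and (−22, −11).
|(16, −11) − (−22, −11)| = √((38)² + (0)²) = 38.

38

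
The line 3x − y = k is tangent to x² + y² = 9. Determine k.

k = ±3√10

Tangency holds when the distance from the centre (0, 0) to the line equals the radius 3:
|3·0 − 1·0 − k| / √10 = 3
|k| = 3√10.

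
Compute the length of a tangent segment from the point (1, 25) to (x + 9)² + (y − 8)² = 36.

Centre (−9, 8), r² = 36. |PO|² = (10)² + (17)² = 389.
By the tangent–radius right angle, tangent length = √(|PO|² − r²) = √353.

√353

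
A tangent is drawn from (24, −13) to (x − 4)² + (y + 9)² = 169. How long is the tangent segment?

√247

With centre O = (4, −9), |OP|² = 416 and r² = 169.
The tangent meets the radius at right angles, so tangent² = |PO|² − r² = 416 − 169 = 247.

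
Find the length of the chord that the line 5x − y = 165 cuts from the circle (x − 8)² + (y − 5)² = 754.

4√26

The distance from (8, 5) to the line is 130/√26, and r² = 754.
Chord = 2√(r² − d²) = 2·√(104) = 4√26.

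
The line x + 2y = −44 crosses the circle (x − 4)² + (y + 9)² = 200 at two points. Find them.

(−6, −19) and (2, −23)

From the line, y = (−44 − x)/2. Substituting:
5x² + 20x − 60 = 0  ⟹  x² + 4x − 12 = 0
x = 2 or x = −6, giving (2, −23) and (−6, −19).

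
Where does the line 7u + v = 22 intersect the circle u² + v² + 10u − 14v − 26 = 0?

Substitute v = −7u + 22:
50u² − 200u + 150 = 0  ⟹  u² − 4u + 3 = 0
u = 3 or u = 1, giving (3, 1) and (1, 15).

(1, 15) and (3, 1)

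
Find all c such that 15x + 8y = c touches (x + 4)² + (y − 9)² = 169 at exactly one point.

Tangency holds when the distance from the centre (−4, 9) to the line equals the radius 13:
|15·(−4) + 8·9 − c| / √289 = 13
|c − (12)| = 13·17, so c = 233 or c = −209.

c = −209 or c = 233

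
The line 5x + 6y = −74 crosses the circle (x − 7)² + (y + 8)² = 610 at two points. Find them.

From the line, y = (−74 − 5x)/6. Substituting:
61x² − 244x − 19520 = 0  ⟹  x² − 4x − 320 = 0
x = 20 or x = −16, giving (20, −29) and (−16, 1).

(−16, 1) and (20, −29)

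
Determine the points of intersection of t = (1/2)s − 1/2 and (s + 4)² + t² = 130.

Express t = (−1 + s)/2 and substitute into the circle:
5s² + 30s − 455 = 0  ⟹  s² + 6s − 91 = 0
s = 7 or s = −13, giving (7, 3) and (−13, −7).

(−13, −7) and (7, 3)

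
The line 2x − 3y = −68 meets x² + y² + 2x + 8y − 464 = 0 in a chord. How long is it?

2√13

Substitute y = (68 + 2x)/3:
13x² + 338x + 2080 = 0  ⟹  x² + 26x + 160 = 0
x = −10 or x = −16, giving (−10, 16) and (−16, 12).
|(−10, 16) − (−16, 12)| = √((6)² + (4)²) = 2√13.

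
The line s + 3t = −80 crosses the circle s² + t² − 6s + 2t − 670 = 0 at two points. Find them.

Express t = (−80 − s)/3 and substitute into the circle:
10s² + 100s − 110 = 0  ⟹  s² + 10s − 11 = 0
s = 1 or s = −11, giving (1, −27) and (−11, −23).

(−11, −23) and (1, −27)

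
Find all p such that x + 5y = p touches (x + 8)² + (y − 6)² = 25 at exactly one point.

p = 22 ± 5√26

For a tangent, require d(centre, line) = r = 5.
|1·(−8) + 5·6 − p| / √26 = 5
|p − (22)| = 5√26.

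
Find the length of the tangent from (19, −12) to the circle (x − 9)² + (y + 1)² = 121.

10

The centre is (9, −1) and r = 11. The square of the distance from P to the centre is 100 + 121 = 221.
Power of the point: PT² = |PO|² − r² = 100, so PT = 10.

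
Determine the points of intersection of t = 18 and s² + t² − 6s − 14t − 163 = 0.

From the line, t = 18. Substituting:
s² − 6s − 91 = 0
s = 13 or s = −7, giving (13, 18) and (−7, 18).

(−7, 18) and (13, 18)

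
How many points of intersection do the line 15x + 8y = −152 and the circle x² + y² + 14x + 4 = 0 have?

2

d² = (15·(−7) + 8·0 − (−152))²/289 = 2209/289; r² = 45.
Since d² < r², the line cuts the circle twice.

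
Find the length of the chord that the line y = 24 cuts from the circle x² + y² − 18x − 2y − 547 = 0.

The distance from (9, 1) to the line is 23, and r² = 629.
Half the chord is √(r² − d²) = √(100), so the full chord is 20.

20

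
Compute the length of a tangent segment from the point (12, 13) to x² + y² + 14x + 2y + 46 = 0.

√553

With centre O = (−7, −1), |OP|² = 557 and r² = 4.
By the tangent–radius right angle, tangent length = √(|PO|² − r²) = √553.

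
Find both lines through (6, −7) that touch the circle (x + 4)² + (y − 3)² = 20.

x + 2y = −8 and 2x + y = 5

Write the tangent as mx − y + (−7 − m·(6)) = 0 and set its distance from the centre to 2√5:
[m·(−10) − (10)]² = 20(m² + 1)
2m² + 5m + 2 = 0, so m = −1/2 or m = −2.
With m = −1/2: x + 2y = −8. With m = −2: 2x + y = 5.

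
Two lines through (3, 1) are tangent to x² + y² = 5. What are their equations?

Write the tangent as mx − y + (1 − m·(3)) = 0 and set its distance from the centre to √5:
(−3m − (−1))² = 5(m² + 1)
2m² − 3m − 2 = 0, so m = 2 or m = −1/2.
With m = 2: 2x − y = 5. With m = −1/2: x + 2y = 5.

2x − y = 5 and x + 2y = 5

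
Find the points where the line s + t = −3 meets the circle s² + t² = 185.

(−11, 8) and (8, −11)

From the line, t = −s − 3. Substituting:
2s² + 6s − 176 = 0  ⟹  s² + 3s − 88 = 0
s = 8 or s = −11, giving (8, −11) and (−11, 8).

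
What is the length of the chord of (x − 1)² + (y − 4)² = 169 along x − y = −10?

17√2

Express y = x + 10 and substitute into the circle:
2x² + 10x − 132 = 0  ⟹  x² + 5x − 66 = 0
x = 6 or x = −11, giving (6, 16) and (−11, −1).
Chord length = distance between (6, 16) and (−11, −1) = √578 = 17√2.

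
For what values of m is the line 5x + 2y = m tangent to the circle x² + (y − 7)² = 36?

m = 14 ± 6√29

For a tangent, require d(centre, line) = r = 6.
|5·0 + 2·7 − m| / √29 = 6
|m − (14)| = 6√29.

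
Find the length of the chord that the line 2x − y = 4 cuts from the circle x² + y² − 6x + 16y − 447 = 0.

Express y = 2x − 4 and substitute into the circle:
5x² + 10x − 495 = 0  ⟹  x² + 2x − 99 = 0
x = 9 or x = −11, giving (9, 14) and (−11, −26).
|(9, 14) − (−11, −26)| = √((20)² + (40)²) = 20√5.

20√5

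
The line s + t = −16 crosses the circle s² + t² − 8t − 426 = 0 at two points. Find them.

Substitute t = −s − 16:
2s² + 40s − 42 = 0  ⟹  s² + 20s − 21 = 0
s = 1 or s = −21, giving (1, −17) and (−21, 5).

(−21, 5) and (1, −17)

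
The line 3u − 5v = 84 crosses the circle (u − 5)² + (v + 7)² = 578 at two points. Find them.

(−12, −24) and (28, 0)

From the line, v = (−84 + 3u)/5. Substituting:
34u² − 544u − 11424 = 0  ⟹  u² − 16u − 336 = 0
u = 28 or u = −12, giving (28, 0) and (−12, −24).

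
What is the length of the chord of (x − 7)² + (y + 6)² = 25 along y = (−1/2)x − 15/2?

From the line, y = (−15 − x)/2. Substituting:
5x² − 50x + 105 = 0  ⟹  x² − 10x + 21 = 0
x = 7 or x = 3, giving (7, −11) and (3, −9).
Chord length = distance between (7, −11) and (3, −9) = √20 = 2√5.

2√5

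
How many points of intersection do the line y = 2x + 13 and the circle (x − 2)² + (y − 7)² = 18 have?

0

d² = (2·2 − 1·7 − (−13))²/5 = 20; r² = 18.
Since d² > r², the line lies outside the circle.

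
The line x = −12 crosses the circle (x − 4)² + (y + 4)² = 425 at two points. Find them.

The line gives x = −12. Substituting into the circle:
y² + 8y − 153 = 0
y = 9 or y = −17, giving (−12, 9) and (−12, −17).

(−12, −17) and (−12, 9)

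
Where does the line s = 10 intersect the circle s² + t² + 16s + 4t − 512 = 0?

The line gives s = 10. Substituting into the circle:
t² + 4t − 252 = 0
t = 14 or t = −18, giving (10, 14) and (10, −18).

(10, −18) and (10, 14)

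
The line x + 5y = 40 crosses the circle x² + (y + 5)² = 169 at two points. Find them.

Express y = (40 − x)/5 and substitute into the circle:
26x² − 130x = 0  ⟹  x² − 5x = 0
x = 5 or x = 0, giving (5, 7) and (0, 8).

(0, 8) and (5, 7)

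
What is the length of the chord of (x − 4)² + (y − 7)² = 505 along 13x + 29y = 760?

The distance from (4, 7) to the line is 505/√1010, and r² = 505.
Half the chord is √(r² − d²) = √(505/2), so the full chord is √1010.

√1010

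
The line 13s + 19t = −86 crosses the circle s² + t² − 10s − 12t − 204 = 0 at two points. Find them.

From the line, t = (−86 − 13s)/19. Substituting:
530s² + 1590s − 46640 = 0  ⟹  s² + 3s − 88 = 0
s = 8 or s = −11, giving (8, −10) and (−11, 3).

(−11, 3) and (8, −10)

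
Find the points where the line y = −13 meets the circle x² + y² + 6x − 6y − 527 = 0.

Substitute y = −13:
x² + 6x − 280 = 0
x = 14 or x = −20, giving (14, −13) and (−20, −13).

(−20, −13) and (14, −13)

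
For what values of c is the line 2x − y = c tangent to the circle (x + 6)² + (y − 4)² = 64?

c = −16 ± 8√5

The line touches the circle iff its distance from (−6, 4) is 8:
|2·(−6) − 1·4 − c| / √5 = 8
|c − (−16)| = 8√5.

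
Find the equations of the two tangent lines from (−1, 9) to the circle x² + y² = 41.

A line y − (9) = m(x − (−1)) is tangent when its distance from (0, 0) is √41:
[m·(1) − (−9)]² = 41(m² + 1)
20m² − 9m − 20 = 0, so m = −4/5 or m = 5/4.
With m = −4/5: 4x + 5y = 41. With m = 5/4: 5x − 4y = −41.

4x + 5y = 41 and 5x − 4y = −41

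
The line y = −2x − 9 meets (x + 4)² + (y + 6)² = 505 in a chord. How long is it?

20√5

Substitute y = −2x − 9:
5x² + 20x − 480 = 0  ⟹  x² + 4x − 96 = 0
x = 8 or x = −12, giving (8, −25) and (−12, 15).
|(8, −25) − (−12, 15)| = √((20)² + (−40)²) = 20√5.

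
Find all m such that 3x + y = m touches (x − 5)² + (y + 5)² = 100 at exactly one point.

Tangency holds when the distance from the centre (5, −5) to the line equals the radius 10:
|3·5 + 1·(−5) − m| / √10 = 10
|m − (10)| = 10√10.

m = 10 ± 10√10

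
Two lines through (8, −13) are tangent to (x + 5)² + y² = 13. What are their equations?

2x + 3y = −23 and 3x + 2y = −2

A line y − (−13) = m(x − (8)) is tangent when its distance from (−5, 0) is √13:
(−13m − (13))² = 13(m² + 1)
6m² + 13m + 6 = 0, so m = −2/3 or m = −3/2.
With m = −2/3: 2x + 3y = −23. With m = −3/2: 3x + 2y = −2.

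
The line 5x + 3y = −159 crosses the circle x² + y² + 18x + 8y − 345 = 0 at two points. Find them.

(−30, −3) and (−18, −23)

Substitute y = (−159 − 5x)/3:
34x² + 1632x + 18360 = 0  ⟹  x² + 48x + 540 = 0
x = −18 or x = −30, giving (−18, −23) and (−30, −3).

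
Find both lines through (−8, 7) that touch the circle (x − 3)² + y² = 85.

9x + 2y = −58 and 2x − 9y = −79

Write the tangent as mx − y + (7 − m·(−8)) = 0 and set its distance from the centre to √85:
(11m − (−7))² = 85(m² + 1)
18m² + 77m − 18 = 0, so m = −9/2 or m = 2/9.
Through (−8, 7) these give 9x + 2y = −58 and 2x − 9y = −79.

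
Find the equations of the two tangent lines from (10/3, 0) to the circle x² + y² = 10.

3x − y = 10 and 3x + y = 10

A line y − (0) = m(x − (10/3)) is tangent when its distance from (0, 0) is √10:
[m·(−10/3) − (0)]² = 10(m² + 1)
m² − 9 = 0, so m = 3 or m = −3.
Through (10/3, 0) these give 3x − y = 10 and 3x + y = 10.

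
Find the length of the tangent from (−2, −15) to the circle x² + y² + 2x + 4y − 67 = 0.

Centre (−1, −2), r² = 72. |PO|² = (−1)² + (−13)² = 170.
Power of the point: PT² = |PO|² − r² = 98, so PT = 7√2.

7√2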